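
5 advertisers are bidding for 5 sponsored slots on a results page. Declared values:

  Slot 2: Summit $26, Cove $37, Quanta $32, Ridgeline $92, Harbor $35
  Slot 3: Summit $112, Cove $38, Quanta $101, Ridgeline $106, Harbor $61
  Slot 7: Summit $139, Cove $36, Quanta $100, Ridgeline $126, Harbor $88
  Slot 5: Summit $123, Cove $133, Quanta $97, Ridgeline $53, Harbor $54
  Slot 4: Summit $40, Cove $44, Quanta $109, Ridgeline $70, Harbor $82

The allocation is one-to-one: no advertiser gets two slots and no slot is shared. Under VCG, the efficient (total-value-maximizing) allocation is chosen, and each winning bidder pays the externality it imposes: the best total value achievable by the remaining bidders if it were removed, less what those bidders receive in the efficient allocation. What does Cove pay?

Efficient allocation: Summit→Slot 7 ($139), Cove→Slot 5 ($133), Quanta→Slot 3 ($101), Ridgeline→Slot 2 ($92), Harbor→Slot 4 ($82); total welfare W = $547.
Cove receives Slot 5 at value $133, so the others get W − 133 = $414.
Without Cove: best allocation of the remaining 4 bidders over all 5 slots is Summit→Slot 5 ($123), Quanta→Slot 3 ($101), Ridgeline→Slot 7 ($126), Harbor→Slot 4 ($82), total $432.
VCG payment = (others' best without Cove) − (others' welfare with Cove) = 432 − 414 = $18.

Cove pays $18.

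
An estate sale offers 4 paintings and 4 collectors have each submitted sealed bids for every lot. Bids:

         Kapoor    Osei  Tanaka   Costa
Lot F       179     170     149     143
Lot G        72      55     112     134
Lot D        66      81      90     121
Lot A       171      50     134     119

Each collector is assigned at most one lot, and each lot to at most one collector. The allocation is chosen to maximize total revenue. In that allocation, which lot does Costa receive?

Costa receives Lot D.

Treat this as an assignment problem: match each collector to one lot.
Optimal: Kapoor→Lot A ($171), Osei→Lot F ($170), Tanaka→Lot G ($112), Costa→Lot D ($121) — total 171+170+112+121 = $574.
Costa's own top lot is Lot F ($143), but forcing Costa→Lot F and reassigning the rest optimally gives only $507 — worse by 67.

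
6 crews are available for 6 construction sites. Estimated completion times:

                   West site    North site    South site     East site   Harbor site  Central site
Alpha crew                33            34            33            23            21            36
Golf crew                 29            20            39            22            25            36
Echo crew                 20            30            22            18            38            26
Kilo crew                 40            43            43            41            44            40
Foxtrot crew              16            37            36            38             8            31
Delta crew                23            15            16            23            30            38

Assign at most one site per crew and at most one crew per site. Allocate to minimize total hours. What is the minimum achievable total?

Optimal: Alpha crew→East site (23 hours), Golf crew→North site (20 hours), Echo crew→West site (20 hours), Kilo crew→Central site (40 hours), Foxtrot crew→Harbor site (8 hours), Delta crew→South site (16 hours) — total 23+20+20+40+8+16 = 127 hours.
Next-best assignment: Alpha crew→Harbor site, Golf crew→North site, Echo crew→East site, Kilo crew→Central site, Foxtrot crew→West site, Delta crew→South site = 131 hours.

Min total: 127 hours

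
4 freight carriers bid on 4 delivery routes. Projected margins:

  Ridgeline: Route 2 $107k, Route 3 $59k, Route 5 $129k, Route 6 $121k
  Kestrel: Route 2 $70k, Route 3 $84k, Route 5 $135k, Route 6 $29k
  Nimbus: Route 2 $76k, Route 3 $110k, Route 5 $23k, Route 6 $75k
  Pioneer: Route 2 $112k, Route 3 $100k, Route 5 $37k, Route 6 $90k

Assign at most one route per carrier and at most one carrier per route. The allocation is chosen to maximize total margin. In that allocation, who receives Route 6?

Ridgeline receives Route 6.

This is a one-to-one assignment (maximum-weight bipartite matching).
Optimal: Ridgeline→Route 6 ($121k), Kestrel→Route 5 ($135k), Nimbus→Route 3 ($110k), Pioneer→Route 2 ($112k) — total 121+135+110+112 = $478k.
Row-greedy (each carrier in turn takes its best remaining route) gives $379k, worse by 99.
Next-best assignment: Ridgeline→Route 2, Kestrel→Route 5, Nimbus→Route 3, Pioneer→Route 6 = $442k.
Swapping Ridgeline↔Nimbus (Ridgeline→Route 3 $59k, Nimbus→Route 6 $75k) loses 97.
Ridgeline's own top route is Route 5 ($129k), but forcing Ridgeline→Route 5 and reassigning the rest optimally gives only $400k — worse by 78.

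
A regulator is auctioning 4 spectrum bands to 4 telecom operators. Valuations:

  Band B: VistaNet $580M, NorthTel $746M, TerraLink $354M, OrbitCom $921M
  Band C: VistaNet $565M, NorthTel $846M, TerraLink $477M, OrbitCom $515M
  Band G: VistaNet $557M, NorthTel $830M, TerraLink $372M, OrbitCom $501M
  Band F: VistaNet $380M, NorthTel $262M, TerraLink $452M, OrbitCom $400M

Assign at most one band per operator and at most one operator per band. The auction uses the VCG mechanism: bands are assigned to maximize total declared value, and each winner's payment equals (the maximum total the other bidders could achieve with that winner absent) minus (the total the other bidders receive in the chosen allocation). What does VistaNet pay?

VistaNet pays $9M.

Efficient allocation: VistaNet→Band G ($557M), NorthTel→Band C ($846M), TerraLink→Band F ($452M), OrbitCom→Band B ($921M); total welfare W = $2776M.
VistaNet receives Band G at value $557M, so the others get W − 557 = $2219M.
Without VistaNet: best allocation of the remaining 3 bidders over all 4 bands is NorthTel→Band G ($830M), TerraLink→Band C ($477M), OrbitCom→Band B ($921M), total $2228M.
VCG payment = (others' best without VistaNet) − (others' welfare with VistaNet) = 2228 − 2219 = $9M.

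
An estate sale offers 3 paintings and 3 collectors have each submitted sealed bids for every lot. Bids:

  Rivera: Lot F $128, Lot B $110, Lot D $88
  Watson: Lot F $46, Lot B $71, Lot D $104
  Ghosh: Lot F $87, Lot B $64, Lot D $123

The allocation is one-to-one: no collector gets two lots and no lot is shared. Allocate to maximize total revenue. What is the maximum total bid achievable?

Maximum total: $322

Optimal: Rivera→Lot F ($128), Watson→Lot B ($71), Ghosh→Lot D ($123) — total 128+71+123 = $322.
Swapping Ghosh↔Rivera (Ghosh→Lot F $87, Rivera→Lot D $88) loses 76.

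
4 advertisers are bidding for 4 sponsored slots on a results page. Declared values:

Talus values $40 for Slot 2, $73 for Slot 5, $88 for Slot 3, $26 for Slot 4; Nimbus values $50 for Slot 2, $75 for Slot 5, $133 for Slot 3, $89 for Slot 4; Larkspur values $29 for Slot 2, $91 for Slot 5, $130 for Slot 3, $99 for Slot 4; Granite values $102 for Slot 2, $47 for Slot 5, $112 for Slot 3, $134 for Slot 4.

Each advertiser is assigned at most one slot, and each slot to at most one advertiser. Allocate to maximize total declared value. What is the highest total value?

Maximum total: $407

Optimal: Talus→Slot 5 ($73), Nimbus→Slot 3 ($133), Larkspur→Slot 4 ($99), Granite→Slot 2 ($102) — total 73+133+99+102 = $407.
Max-entry greedy (repeatedly take the single best remaining cell) gives $398, worse by 9.
Next-best assignment: Talus→Slot 2, Nimbus→Slot 3, Larkspur→Slot 5, Granite→Slot 4 = $398.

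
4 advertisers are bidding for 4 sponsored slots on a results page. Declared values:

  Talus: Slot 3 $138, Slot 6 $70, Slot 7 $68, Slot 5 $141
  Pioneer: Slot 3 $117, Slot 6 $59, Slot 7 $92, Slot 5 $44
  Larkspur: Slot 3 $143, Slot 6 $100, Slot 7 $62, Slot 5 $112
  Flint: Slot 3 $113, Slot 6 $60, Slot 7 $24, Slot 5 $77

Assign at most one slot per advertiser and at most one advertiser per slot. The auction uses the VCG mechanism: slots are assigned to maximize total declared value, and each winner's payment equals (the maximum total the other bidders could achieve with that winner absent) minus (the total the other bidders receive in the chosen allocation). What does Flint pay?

Efficient allocation: Talus→Slot 5 ($141), Pioneer→Slot 7 ($92), Larkspur→Slot 6 ($100), Flint→Slot 3 ($113); total welfare W = $446.
Flint receives Slot 3 at value $113, so the others get W − 113 = $333.
Without Flint: best allocation of the remaining 3 bidders over all 4 slots is Talus→Slot 5 ($141), Pioneer→Slot 7 ($92), Larkspur→Slot 3 ($143), total $376.
VCG payment = (others' best without Flint) − (others' welfare with Flint) = 376 − 333 = $43.

Flint pays $43.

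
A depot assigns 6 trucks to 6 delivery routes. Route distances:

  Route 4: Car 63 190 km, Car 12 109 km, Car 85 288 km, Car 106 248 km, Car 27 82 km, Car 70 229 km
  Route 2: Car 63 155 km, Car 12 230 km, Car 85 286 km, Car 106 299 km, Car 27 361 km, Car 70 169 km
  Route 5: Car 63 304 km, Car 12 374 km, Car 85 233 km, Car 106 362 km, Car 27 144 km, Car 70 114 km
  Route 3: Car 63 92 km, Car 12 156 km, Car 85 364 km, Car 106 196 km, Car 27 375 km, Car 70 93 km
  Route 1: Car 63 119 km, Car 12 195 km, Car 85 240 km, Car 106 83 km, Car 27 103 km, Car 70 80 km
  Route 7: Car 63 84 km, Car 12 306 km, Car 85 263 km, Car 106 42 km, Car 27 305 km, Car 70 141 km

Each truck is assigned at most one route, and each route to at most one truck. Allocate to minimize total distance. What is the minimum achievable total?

Optimal: Car 63→Route 2 (155 km), Car 12→Route 4 (109 km), Car 85→Route 5 (233 km), Car 106→Route 7 (42 km), Car 27→Route 1 (103 km), Car 70→Route 3 (93 km) — total 155+109+233+42+103+93 = 735 km.
Row-greedy (each truck in turn takes its cheapest remaining route) gives 963 km, worse by 228.
No other one-to-one assignment undercuts 735 km.

Minimum total: 735 km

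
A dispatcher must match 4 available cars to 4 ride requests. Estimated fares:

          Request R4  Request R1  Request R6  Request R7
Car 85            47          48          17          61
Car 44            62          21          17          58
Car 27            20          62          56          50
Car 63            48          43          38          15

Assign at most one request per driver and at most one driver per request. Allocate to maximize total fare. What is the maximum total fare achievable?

Optimal: Car 85→Request R7 ($61), Car 44→Request R4 ($62), Car 27→Request R1 ($62), Car 63→Request R6 ($38) — total 61+62+62+38 = $223.
Next-best assignment: Car 85→Request R7, Car 44→Request R4, Car 27→Request R6, Car 63→Request R1 = $222.
Every other assignment is strictly worse.

Max total: $223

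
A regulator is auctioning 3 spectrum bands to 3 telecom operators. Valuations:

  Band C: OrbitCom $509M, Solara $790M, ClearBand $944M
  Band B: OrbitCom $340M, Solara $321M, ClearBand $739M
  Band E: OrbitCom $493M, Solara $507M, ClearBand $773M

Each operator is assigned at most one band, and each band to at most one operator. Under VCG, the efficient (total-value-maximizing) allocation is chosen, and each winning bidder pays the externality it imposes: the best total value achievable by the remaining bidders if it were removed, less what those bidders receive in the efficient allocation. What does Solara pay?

Efficient allocation: OrbitCom→Band E ($493M), Solara→Band C ($790M), ClearBand→Band B ($739M); total welfare W = $2022M.
Solara receives Band C at value $790M, so the others get W − 790 = $1232M.
Without Solara: best allocation of the remaining 2 bidders over all 3 bands is OrbitCom→Band E ($493M), ClearBand→Band C ($944M), total $1437M.
VCG payment = (others' best without Solara) − (others' welfare with Solara) = 1437 − 1232 = $205M.

Solara pays $205M.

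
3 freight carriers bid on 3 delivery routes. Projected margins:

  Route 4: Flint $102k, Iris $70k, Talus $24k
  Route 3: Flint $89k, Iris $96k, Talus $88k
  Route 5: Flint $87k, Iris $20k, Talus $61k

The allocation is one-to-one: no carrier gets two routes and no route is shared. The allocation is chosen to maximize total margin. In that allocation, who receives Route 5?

Optimal: Flint→Route 4 ($102k), Iris→Route 3 ($96k), Talus→Route 5 ($61k) — total 102+96+61 = $259k.
Swapping Talus↔Flint (Talus→Route 4 $24k, Flint→Route 5 $87k) loses 52.
No other one-to-one assignment exceeds $259k.
Talus's own top route is Route 3 ($88k), but forcing Talus→Route 3 and reassigning the rest optimally gives only $245k — worse by 14.

Talus receives Route 5.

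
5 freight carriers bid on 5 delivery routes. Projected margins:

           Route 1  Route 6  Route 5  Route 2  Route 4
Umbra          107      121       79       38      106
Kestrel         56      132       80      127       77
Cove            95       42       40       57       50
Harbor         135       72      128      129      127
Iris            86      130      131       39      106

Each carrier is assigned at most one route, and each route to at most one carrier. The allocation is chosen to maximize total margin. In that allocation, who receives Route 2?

This is the linear assignment problem.
Optimal: Umbra→Route 6 ($121k), Kestrel→Route 2 ($127k), Cove→Route 1 ($95k), Harbor→Route 4 ($127k), Iris→Route 5 ($131k) — total 121+127+95+127+131 = $601k.
Column-greedy (each route in turn goes to its best remaining carrier) gives $561k, worse by 40.
Next-best assignment: Umbra→Route 4, Kestrel→Route 6, Cove→Route 1, Harbor→Route 2, Iris→Route 5 = $593k.
Kestrel's own top route is Route 6 ($132k), but forcing Kestrel→Route 6 and reassigning the rest optimally gives only $593k — worse by 8.

Kestrel receives Route 2.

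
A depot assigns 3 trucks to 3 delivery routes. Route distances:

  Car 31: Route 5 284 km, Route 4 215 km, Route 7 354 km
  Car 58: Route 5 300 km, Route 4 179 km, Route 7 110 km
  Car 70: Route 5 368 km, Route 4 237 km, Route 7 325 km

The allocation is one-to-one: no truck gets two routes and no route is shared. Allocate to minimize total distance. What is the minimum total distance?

Min total: 631 km

Optimal: Car 31→Route 5 (284 km), Car 58→Route 7 (110 km), Car 70→Route 4 (237 km) — total 284+110+237 = 631 km.
Min-entry greedy (repeatedly take the single cheapest remaining cell) gives 693 km, worse by 62.
Next-best assignment: Car 31→Route 4, Car 58→Route 7, Car 70→Route 5 = 693 km.
Swapping Car 70↔Car 58 (Car 70→Route 7 325 km, Car 58→Route 4 179 km) adds 157.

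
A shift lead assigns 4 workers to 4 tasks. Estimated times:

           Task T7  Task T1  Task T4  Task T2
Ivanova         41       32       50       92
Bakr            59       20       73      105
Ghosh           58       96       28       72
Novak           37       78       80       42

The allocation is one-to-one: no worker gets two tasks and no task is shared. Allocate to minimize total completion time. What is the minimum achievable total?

Treat this as an assignment problem: match each worker to one task.
Optimal: Ivanova→Task T7 (41 min), Bakr→Task T1 (20 min), Ghosh→Task T4 (28 min), Novak→Task T2 (42 min) — total 41+20+28+42 = 131 min.
Checked against all permutations: 131 min is optimal.

Minimum total: 131 min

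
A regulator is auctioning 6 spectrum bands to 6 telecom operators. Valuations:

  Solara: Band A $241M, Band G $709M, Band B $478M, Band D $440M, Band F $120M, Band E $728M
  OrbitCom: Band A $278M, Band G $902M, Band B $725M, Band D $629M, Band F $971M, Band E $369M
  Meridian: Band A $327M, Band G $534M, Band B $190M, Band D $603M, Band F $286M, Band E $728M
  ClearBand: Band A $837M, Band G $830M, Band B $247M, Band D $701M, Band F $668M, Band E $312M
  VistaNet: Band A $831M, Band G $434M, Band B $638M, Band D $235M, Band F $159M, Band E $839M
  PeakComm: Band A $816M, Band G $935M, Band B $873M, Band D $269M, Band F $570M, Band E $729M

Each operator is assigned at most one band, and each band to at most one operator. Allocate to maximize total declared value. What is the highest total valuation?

Optimal: Solara→Band E ($728M), OrbitCom→Band F ($971M), Meridian→Band D ($603M), ClearBand→Band G ($830M), VistaNet→Band A ($831M), PeakComm→Band B ($873M) — total 728+971+603+830+831+873 = $4836M.
Max-entry greedy (repeatedly take the single best remaining cell) gives $4663M, worse by 173.
Every other assignment is strictly worse.

Max total: $4836M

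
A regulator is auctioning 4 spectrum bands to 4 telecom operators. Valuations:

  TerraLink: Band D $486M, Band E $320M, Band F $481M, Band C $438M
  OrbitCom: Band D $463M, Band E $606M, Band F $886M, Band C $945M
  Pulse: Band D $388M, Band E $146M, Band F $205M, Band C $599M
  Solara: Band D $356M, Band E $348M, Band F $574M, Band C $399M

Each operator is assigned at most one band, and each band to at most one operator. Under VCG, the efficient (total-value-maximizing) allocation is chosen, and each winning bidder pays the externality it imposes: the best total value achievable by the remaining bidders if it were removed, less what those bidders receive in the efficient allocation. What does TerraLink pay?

TerraLink pays $74M.

Efficient allocation: TerraLink→Band D ($486M), OrbitCom→Band F ($886M), Pulse→Band C ($599M), Solara→Band E ($348M); total welfare W = $2319M.
TerraLink receives Band D at value $486M, so the others get W − 486 = $1833M.
Without TerraLink: best allocation of the remaining 3 bidders over all 4 bands is OrbitCom→Band C ($945M), Pulse→Band D ($388M), Solara→Band F ($574M), total $1907M.
VCG payment = (others' best without TerraLink) − (others' welfare with TerraLink) = 1907 − 1833 = $74M.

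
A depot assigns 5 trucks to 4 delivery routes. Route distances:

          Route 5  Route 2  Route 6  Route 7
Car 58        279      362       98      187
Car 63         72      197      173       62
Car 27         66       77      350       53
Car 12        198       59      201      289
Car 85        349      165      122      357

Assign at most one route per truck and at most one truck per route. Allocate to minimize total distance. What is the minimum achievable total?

Optimal: Car 63→Route 5 (72 km), Car 12→Route 2 (59 km), Car 58→Route 6 (98 km), Car 27→Route 7 (53 km) — total 72+59+98+53 = 282 km.
Row-greedy (each truck in turn takes its cheapest remaining route) gives 285 km, worse by 3.
Swapping Car 12↔Car 27 (Car 12→Route 7 289 km, Car 27→Route 2 77 km) adds 254.

Min total: 282 km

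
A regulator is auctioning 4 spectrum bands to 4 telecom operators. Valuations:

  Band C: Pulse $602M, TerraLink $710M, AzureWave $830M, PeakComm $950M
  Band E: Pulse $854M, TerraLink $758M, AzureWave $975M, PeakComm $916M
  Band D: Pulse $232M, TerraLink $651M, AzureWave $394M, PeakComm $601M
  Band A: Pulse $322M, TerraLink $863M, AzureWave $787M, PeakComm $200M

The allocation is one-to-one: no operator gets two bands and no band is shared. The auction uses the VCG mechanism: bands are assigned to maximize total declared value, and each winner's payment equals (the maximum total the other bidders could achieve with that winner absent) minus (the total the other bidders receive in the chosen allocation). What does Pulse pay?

Pulse pays $400M.

Efficient allocation: Pulse→Band E ($854M), TerraLink→Band D ($651M), AzureWave→Band A ($787M), PeakComm→Band C ($950M); total welfare W = $3242M.
Pulse receives Band E at value $854M, so the others get W − 854 = $2388M.
Without Pulse: best allocation of the remaining 3 bidders over all 4 bands is TerraLink→Band A ($863M), AzureWave→Band E ($975M), PeakComm→Band C ($950M), total $2788M.
VCG payment = (others' best without Pulse) − (others' welfare with Pulse) = 2788 − 2388 = $400M.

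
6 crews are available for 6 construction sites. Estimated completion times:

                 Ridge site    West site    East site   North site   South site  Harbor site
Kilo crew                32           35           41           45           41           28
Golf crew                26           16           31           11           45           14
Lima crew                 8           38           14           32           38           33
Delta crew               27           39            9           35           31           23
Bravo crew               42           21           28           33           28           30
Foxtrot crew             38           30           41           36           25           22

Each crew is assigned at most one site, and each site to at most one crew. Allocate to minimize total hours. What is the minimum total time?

Minimum total: 102 hours

Treat this as an assignment problem: match each crew to one site.
Optimal: Kilo crew→Harbor site (28 hours), Golf crew→North site (11 hours), Lima crew→Ridge site (8 hours), Delta crew→East site (9 hours), Bravo crew→West site (21 hours), Foxtrot crew→South site (25 hours) — total 28+11+8+9+21+25 = 102 hours.
Column-greedy (each site in turn goes to its cheapest remaining crew) gives 119 hours, worse by 17.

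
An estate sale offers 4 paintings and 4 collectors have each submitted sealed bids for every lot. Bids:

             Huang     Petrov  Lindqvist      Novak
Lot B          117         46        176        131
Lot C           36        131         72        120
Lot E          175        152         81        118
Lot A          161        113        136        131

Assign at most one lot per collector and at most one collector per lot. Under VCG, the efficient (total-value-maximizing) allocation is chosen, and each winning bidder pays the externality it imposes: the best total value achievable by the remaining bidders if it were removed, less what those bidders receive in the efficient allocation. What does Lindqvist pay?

Lindqvist pays $7.

Efficient allocation: Huang→Lot E ($175), Petrov→Lot C ($131), Lindqvist→Lot B ($176), Novak→Lot A ($131); total welfare W = $613.
Lindqvist receives Lot B at value $176, so the others get W − 176 = $437.
Without Lindqvist: best allocation of the remaining 3 bidders over all 4 lots is Huang→Lot A ($161), Petrov→Lot E ($152), Novak→Lot B ($131), total $444.
VCG payment = (others' best without Lindqvist) − (others' welfare with Lindqvist) = 444 − 437 = $7.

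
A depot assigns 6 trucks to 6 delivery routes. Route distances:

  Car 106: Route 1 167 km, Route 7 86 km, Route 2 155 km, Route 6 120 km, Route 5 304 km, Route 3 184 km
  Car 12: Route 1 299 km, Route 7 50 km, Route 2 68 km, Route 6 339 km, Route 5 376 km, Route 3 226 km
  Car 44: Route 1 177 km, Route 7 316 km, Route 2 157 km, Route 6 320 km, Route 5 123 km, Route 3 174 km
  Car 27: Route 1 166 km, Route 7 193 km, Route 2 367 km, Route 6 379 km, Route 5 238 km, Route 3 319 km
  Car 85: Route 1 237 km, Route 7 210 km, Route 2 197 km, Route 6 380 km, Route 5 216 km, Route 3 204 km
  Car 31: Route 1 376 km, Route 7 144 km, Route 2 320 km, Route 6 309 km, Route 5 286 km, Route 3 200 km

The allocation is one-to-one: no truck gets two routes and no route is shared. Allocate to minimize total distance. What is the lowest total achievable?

Minimum total: 825 km

Optimal: Car 106→Route 6 (120 km), Car 12→Route 2 (68 km), Car 44→Route 5 (123 km), Car 27→Route 1 (166 km), Car 85→Route 3 (204 km), Car 31→Route 7 (144 km) — total 120+68+123+166+204+144 = 825 km.
Every other assignment is strictly worse.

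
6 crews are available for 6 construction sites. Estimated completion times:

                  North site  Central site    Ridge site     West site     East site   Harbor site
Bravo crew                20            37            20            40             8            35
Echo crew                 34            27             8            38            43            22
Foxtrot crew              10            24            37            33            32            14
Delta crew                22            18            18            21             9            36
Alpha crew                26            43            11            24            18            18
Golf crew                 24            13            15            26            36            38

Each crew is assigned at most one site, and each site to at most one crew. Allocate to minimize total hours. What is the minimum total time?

Optimal: Bravo crew→East site (8 hours), Echo crew→Ridge site (8 hours), Foxtrot crew→North site (10 hours), Delta crew→West site (21 hours), Alpha crew→Harbor site (18 hours), Golf crew→Central site (13 hours) — total 8+8+10+21+18+13 = 78 hours.
Row-greedy (each crew in turn takes its cheapest remaining site) gives 88 hours, worse by 10.
Next-best assignment: Bravo crew→East site, Echo crew→Harbor site, Foxtrot crew→North site, Delta crew→West site, Alpha crew→Ridge site, Golf crew→Central site = 85 hours.
Swapping Golf crew↔Echo crew (Golf crew→Ridge site 15 hours, Echo crew→Central site 27 hours) adds 21.

Min total: 78 hours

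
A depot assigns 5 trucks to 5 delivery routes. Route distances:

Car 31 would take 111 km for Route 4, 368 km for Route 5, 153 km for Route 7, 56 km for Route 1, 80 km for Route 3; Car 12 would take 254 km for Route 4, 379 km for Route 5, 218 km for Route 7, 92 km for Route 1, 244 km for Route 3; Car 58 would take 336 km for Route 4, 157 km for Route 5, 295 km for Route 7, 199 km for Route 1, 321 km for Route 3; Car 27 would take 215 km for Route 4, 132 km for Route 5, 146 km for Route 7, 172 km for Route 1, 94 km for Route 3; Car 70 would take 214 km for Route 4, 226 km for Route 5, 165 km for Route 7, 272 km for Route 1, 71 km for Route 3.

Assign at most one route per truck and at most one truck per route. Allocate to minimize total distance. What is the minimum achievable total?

This is a one-to-one assignment (minimum-cost bipartite matching).
Optimal: Car 31→Route 4 (111 km), Car 12→Route 1 (92 km), Car 58→Route 5 (157 km), Car 27→Route 7 (146 km), Car 70→Route 3 (71 km) — total 111+92+157+146+71 = 577 km.
No other one-to-one assignment undercuts 577 km.

Minimum total: 577 km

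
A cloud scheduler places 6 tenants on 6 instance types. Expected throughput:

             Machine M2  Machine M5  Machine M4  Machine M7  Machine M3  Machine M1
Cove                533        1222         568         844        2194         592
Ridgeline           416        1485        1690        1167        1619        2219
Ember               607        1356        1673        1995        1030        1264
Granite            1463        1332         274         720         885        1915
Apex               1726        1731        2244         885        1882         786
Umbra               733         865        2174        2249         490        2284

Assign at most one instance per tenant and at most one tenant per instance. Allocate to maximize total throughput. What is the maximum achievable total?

This is the linear assignment problem.
Optimal: Cove→Machine M3 (2194 ops/s), Ridgeline→Machine M1 (2219 ops/s), Ember→Machine M7 (1995 ops/s), Granite→Machine M2 (1463 ops/s), Apex→Machine M5 (1731 ops/s), Umbra→Machine M4 (2174 ops/s) — total 2194+2219+1995+1463+1731+2174 = 11776 ops/s.
Column-greedy (each instance in turn goes to its best remaining tenant) gives 11489 ops/s, worse by 287.
Next-best assignment: Cove→Machine M3, Ridgeline→Machine M1, Ember→Machine M5, Granite→Machine M2, Apex→Machine M4, Umbra→Machine M7 = 11725 ops/s.

Max total: 11776 ops/s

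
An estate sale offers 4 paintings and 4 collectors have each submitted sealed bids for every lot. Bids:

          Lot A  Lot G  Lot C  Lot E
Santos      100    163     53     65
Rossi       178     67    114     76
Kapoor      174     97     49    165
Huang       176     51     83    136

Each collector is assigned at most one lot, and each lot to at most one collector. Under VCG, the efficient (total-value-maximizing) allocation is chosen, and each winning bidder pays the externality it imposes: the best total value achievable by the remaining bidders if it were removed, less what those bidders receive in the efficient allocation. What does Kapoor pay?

Efficient allocation: Santos→Lot G ($163), Rossi→Lot C ($114), Kapoor→Lot E ($165), Huang→Lot A ($176); total welfare W = $618.
Kapoor receives Lot E at value $165, so the others get W − 165 = $453.
Without Kapoor: best allocation of the remaining 3 bidders over all 4 lots is Santos→Lot G ($163), Rossi→Lot A ($178), Huang→Lot E ($136), total $477.
VCG payment = (others' best without Kapoor) − (others' welfare with Kapoor) = 477 − 453 = $24.

Kapoor pays $24.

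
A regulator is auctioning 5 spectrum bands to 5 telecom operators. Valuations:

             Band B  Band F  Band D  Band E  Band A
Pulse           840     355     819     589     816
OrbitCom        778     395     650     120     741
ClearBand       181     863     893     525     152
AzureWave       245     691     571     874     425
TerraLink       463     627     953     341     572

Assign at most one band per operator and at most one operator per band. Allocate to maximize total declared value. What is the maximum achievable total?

Maximum total: $4284M

Optimal: Pulse→Band A ($816M), OrbitCom→Band B ($778M), ClearBand→Band F ($863M), AzureWave→Band E ($874M), TerraLink→Band D ($953M) — total 816+778+863+874+953 = $4284M.
Row-greedy (each operator in turn takes its best remaining band) gives $3975M, worse by 309.
Swapping TerraLink↔Pulse (TerraLink→Band A $572M, Pulse→Band D $819M) loses 378.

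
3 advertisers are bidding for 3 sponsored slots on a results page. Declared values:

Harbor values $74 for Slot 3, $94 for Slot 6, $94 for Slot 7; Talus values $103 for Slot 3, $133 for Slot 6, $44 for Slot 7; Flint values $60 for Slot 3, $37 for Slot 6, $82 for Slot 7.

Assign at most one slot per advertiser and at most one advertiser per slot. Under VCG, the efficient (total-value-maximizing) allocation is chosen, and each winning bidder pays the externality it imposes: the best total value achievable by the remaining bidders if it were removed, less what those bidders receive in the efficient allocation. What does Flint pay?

Efficient allocation: Harbor→Slot 3 ($74), Talus→Slot 6 ($133), Flint→Slot 7 ($82); total welfare W = $289.
Flint receives Slot 7 at value $82, so the others get W − 82 = $207.
Without Flint: best allocation of the remaining 2 bidders over all 3 slots is Harbor→Slot 7 ($94), Talus→Slot 6 ($133), total $227.
VCG payment = (others' best without Flint) − (others' welfare with Flint) = 227 − 207 = $20.

Flint pays $20.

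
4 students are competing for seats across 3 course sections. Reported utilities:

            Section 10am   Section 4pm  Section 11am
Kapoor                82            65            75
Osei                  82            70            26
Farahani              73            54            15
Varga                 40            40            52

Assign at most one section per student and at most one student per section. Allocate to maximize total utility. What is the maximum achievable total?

Maximum total: 218 points

This is a one-to-one assignment (maximum-weight bipartite matching).
Optimal: Farahani→Section 10am (73 points), Osei→Section 4pm (70 points), Kapoor→Section 11am (75 points) — total 73+70+75 = 218 points.
Row-greedy (each student in turn takes its best remaining section) gives 167 points, worse by 51.
Swapping Farahani↔Osei (Farahani→Section 4pm 54 points, Osei→Section 10am 82 points) loses 7.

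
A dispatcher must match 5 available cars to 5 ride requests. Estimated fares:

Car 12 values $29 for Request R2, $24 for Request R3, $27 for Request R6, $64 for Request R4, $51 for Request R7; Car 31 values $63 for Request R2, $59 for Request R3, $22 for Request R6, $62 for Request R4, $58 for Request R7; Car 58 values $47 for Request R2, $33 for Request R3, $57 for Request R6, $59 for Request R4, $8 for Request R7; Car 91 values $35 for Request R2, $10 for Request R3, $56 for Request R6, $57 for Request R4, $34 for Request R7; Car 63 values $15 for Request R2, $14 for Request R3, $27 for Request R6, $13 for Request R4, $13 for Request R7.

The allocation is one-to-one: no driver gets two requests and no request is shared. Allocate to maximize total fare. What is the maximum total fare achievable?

Max total: $243

Treat this as an assignment problem: match each driver to one request.
Optimal: Car 12→Request R7 ($51), Car 31→Request R2 ($63), Car 58→Request R4 ($59), Car 91→Request R6 ($56), Car 63→Request R3 ($14) — total 51+63+59+56+14 = $243.
Max-entry greedy (repeatedly take the single best remaining cell) gives $232, worse by 11.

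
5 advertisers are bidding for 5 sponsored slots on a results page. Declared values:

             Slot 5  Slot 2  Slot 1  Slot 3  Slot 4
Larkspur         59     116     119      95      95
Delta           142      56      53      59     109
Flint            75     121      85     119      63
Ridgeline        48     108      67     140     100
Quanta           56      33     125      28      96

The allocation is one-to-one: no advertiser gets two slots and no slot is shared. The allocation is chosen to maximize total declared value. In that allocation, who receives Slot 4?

Larkspur receives Slot 4.

Optimal: Larkspur→Slot 4 ($95), Delta→Slot 5 ($142), Flint→Slot 2 ($121), Ridgeline→Slot 3 ($140), Quanta→Slot 1 ($125) — total 95+142+121+140+125 = $623.
Row-greedy (each advertiser in turn takes its best remaining slot) gives $618, worse by 5.
Larkspur's own top slot is Slot 1 ($119), but forcing Larkspur→Slot 1 and reassigning the rest optimally gives only $618 — worse by 5.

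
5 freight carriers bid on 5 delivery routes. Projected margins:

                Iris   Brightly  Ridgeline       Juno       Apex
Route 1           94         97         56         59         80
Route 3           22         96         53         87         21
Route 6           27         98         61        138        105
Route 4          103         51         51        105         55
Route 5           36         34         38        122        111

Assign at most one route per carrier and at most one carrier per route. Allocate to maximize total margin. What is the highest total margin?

Treat this as an assignment problem: match each carrier to one route.
Optimal: Iris→Route 4 ($103k), Brightly→Route 3 ($96k), Ridgeline→Route 1 ($56k), Juno→Route 6 ($138k), Apex→Route 5 ($111k) — total 103+96+56+138+111 = $504k.
Column-greedy (each route in turn goes to its best remaining carrier) gives $430k, worse by 74.

Maximum total: $504k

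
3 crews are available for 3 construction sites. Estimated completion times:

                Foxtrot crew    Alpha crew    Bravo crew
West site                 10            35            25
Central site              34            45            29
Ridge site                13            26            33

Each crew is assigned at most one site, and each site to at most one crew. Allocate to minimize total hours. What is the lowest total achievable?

Min total: 65 hours

Optimal: Foxtrot crew→West site (10 hours), Alpha crew→Ridge site (26 hours), Bravo crew→Central site (29 hours) — total 10+26+29 = 65 hours.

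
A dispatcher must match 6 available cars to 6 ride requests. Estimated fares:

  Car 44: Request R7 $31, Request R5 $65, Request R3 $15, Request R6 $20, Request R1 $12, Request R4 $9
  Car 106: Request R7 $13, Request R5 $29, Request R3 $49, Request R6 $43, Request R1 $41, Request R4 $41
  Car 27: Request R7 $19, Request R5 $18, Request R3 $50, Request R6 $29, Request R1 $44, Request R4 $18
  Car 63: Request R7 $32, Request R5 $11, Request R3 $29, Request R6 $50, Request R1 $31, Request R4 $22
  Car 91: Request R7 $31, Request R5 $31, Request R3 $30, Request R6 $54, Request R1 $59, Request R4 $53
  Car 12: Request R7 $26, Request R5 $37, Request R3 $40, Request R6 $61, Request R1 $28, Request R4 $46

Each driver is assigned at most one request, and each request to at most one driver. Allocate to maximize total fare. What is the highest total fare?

This is the linear assignment problem.
Optimal: Car 44→Request R5 ($65), Car 106→Request R4 ($41), Car 27→Request R3 ($50), Car 63→Request R7 ($32), Car 91→Request R1 ($59), Car 12→Request R6 ($61) — total 65+41+50+32+59+61 = $308.
Row-greedy (each driver in turn takes its best remaining request) gives $287, worse by 21.
Checked against all permutations: $308 is optimal.

Maximum total: $308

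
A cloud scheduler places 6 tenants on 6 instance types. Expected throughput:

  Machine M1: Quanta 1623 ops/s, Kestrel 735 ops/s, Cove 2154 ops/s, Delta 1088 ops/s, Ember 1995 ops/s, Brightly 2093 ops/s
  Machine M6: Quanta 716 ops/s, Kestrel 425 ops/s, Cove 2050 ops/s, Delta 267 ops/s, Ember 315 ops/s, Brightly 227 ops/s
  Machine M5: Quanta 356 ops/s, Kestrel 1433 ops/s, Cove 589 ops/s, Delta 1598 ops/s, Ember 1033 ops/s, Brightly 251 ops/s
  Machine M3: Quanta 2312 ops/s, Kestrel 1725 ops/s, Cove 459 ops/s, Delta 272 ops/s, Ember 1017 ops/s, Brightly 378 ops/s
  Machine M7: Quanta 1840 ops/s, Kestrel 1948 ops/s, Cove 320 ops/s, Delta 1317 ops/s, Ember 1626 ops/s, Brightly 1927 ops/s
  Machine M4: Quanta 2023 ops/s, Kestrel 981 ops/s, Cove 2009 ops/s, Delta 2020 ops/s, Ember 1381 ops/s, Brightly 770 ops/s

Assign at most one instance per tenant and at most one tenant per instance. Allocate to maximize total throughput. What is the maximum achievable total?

Optimal: Quanta→Machine M3 (2312 ops/s), Kestrel→Machine M5 (1433 ops/s), Cove→Machine M6 (2050 ops/s), Delta→Machine M4 (2020 ops/s), Ember→Machine M1 (1995 ops/s), Brightly→Machine M7 (1927 ops/s) — total 2312+1433+2050+2020+1995+1927 = 11737 ops/s.
Row-greedy (each tenant in turn takes its best remaining instance) gives 9694 ops/s, worse by 2043.
Next-best assignment: Quanta→Machine M3, Kestrel→Machine M5, Cove→Machine M6, Delta→Machine M4, Ember→Machine M7, Brightly→Machine M1 = 11534 ops/s.
Swapping Cove↔Quanta (Cove→Machine M3 459 ops/s, Quanta→Machine M6 716 ops/s) loses 3187.
No other one-to-one assignment exceeds 11737 ops/s.

Maximum total: 11737 ops/s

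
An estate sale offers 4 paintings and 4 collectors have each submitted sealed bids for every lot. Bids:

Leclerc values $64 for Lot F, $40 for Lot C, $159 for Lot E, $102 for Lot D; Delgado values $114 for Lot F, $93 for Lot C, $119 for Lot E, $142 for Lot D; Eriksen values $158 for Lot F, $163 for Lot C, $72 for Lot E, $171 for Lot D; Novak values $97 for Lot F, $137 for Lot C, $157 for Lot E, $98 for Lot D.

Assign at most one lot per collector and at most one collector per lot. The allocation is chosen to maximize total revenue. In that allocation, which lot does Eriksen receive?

Eriksen receives Lot F.

Optimal: Leclerc→Lot E ($159), Delgado→Lot D ($142), Eriksen→Lot F ($158), Novak→Lot C ($137) — total 159+142+158+137 = $596.
Row-greedy (each collector in turn takes its best remaining lot) gives $561, worse by 35.
Swapping Delgado↔Eriksen (Delgado→Lot F $114, Eriksen→Lot D $171) loses 15.
Every other assignment is strictly worse.
Eriksen's own top lot is Lot D ($171), but forcing Eriksen→Lot D and reassigning the rest optimally gives only $581 — worse by 15.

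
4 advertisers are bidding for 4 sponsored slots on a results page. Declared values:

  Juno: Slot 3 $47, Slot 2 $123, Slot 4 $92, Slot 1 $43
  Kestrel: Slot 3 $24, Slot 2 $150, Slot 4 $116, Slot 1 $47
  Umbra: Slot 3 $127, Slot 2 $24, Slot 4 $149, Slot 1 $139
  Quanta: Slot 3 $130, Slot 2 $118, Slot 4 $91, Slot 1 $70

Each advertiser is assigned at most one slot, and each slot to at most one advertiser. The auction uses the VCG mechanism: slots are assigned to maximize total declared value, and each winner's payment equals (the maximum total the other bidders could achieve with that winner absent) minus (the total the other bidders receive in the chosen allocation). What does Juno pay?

Efficient allocation: Juno→Slot 4 ($92), Kestrel→Slot 2 ($150), Umbra→Slot 1 ($139), Quanta→Slot 3 ($130); total welfare W = $511.
Juno receives Slot 4 at value $92, so the others get W − 92 = $419.
Without Juno: best allocation of the remaining 3 bidders over all 4 slots is Kestrel→Slot 2 ($150), Umbra→Slot 4 ($149), Quanta→Slot 3 ($130), total $429.
VCG payment = (others' best without Juno) − (others' welfare with Juno) = 429 − 419 = $10.

Juno pays $10.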